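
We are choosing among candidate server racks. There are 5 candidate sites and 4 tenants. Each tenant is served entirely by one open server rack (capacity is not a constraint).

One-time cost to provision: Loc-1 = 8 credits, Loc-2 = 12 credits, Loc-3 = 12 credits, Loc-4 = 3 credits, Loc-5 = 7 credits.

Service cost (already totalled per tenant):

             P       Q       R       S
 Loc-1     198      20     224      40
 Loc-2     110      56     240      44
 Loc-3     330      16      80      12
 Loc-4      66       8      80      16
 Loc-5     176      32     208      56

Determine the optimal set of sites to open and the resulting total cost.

Open Loc-4 only; minimum total cost 173.

For any fixed open set, each tenant goes to its cheapest open site; total = fixed + service.
{Loc-4}: P→Loc-4 66, Q→Loc-4 8, R→Loc-4 80, S→Loc-4 16. Service 170; fixed 3; total 173.
{Loc-4, Loc-5}: P→Loc-4 66, Q→Loc-4 8, R→Loc-4 80, S→Loc-4 16. Service 170; fixed 10; total 180.
{Loc-1, Loc-4}: service 170 + fixed 11 = 181
{Loc-1, Loc-2, Loc-3, Loc-4, Loc-5}: service 166 + fixed 42 = 208
No other subset beats 173.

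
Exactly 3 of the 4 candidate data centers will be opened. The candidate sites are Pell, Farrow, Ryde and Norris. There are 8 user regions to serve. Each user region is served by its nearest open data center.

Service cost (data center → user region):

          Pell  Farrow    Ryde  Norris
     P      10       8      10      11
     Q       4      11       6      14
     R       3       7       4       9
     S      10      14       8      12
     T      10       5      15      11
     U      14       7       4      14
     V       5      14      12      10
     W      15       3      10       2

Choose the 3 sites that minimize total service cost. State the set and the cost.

Choose Pell, Farrow and Ryde; total service cost 40.

With exactly 3 open, each user region uses its cheapest among the chosen.
{Pell, Farrow, Ryde}: P→Farrow 8, Q→Pell 4, R→Pell 3, S→Ryde 8, T→Farrow 5, U→Ryde 4, V→Pell 5, W→Farrow 3. Service cost 40.
{Pell, Farrow, Norris}: service cost 44
{Pell, Ryde, Norris}: service cost 46
Among all 4 size-3 choices, {Pell, Farrow, Ryde} is lowest.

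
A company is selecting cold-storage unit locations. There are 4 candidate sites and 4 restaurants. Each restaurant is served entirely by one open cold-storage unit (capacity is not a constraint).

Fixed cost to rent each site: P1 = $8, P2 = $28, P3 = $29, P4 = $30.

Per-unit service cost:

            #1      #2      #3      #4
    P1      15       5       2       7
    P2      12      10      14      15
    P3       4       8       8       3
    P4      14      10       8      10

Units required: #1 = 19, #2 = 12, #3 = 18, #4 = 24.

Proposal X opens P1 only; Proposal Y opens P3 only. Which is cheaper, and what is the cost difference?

Proposal X: {P1}: #1→P1 15·19=285, #2→P1 5·12=60, #3→P1 2·18=36, #4→P1 7·24=168. Service 549; fixed 8; total 557.
Proposal Y: {P3}: #1→P3 4·19=76, #2→P3 8·12=96, #3→P3 8·18=144, #4→P3 3·24=72. Service 388; fixed 29; total 417.
Difference: |557 − 417| = 140.

Proposal Y is cheaper by 140.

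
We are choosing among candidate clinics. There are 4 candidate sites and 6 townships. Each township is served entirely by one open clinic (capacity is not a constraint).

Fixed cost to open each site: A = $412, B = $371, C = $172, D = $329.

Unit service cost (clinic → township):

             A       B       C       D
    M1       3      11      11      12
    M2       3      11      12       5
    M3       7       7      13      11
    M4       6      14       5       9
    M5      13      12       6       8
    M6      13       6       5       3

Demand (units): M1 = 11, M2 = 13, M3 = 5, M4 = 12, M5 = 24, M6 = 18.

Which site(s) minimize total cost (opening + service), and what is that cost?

Open C only; minimum total cost 808.

For any fixed open set, each township goes to its cheapest open site; total = fixed + service.
{C}: M1→C 11·11=121, M2→C 12·13=156, M3→C 13·5=65, M4→C 5·12=60, M5→C 6·24=144, M6→C 5·18=90. Service 636; fixed 172; total 808.
{D}: service 606 + fixed 329 = 935
{A, C}: service 401 + fixed 584 = 985
{A, B, C, D}: M1→A 3·11=33, M2→A 3·13=39, M3→A 7·5=35, M4→C 5·12=60, M5→C 6·24=144, M6→D 3·18=54. Service 365; fixed 1284; total 1649.
No other subset beats 808.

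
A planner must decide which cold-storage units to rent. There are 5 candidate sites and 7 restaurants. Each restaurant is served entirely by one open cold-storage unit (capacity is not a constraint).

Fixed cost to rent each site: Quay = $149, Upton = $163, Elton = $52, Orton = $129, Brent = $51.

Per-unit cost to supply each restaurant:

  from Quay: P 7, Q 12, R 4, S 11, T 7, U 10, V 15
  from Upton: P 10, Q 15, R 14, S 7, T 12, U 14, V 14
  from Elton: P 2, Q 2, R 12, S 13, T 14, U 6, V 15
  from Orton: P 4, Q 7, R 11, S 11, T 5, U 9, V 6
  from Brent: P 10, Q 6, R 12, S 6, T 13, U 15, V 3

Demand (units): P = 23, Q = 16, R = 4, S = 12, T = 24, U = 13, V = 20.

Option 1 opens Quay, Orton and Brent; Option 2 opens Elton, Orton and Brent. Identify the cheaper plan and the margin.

Option 1: {Quay, Orton, Brent}: P→Orton 4·23=92, Q→Brent 6·16=96, R→Quay 4·4=16, S→Brent 6·12=72, T→Orton 5·24=120, U→Orton 9·13=117, V→Brent 3·20=60. Service 573; fixed 329; total 902.
Option 2: {Elton, Orton, Brent}: P→Elton 2·23=46, Q→Elton 2·16=32, R→Orton 11·4=44, S→Brent 6·12=72, T→Orton 5·24=120, U→Elton 6·13=78, V→Brent 3·20=60. Service 452; fixed 232; total 684.
Difference: |902 − 684| = 218.

Option 2 is cheaper by 218.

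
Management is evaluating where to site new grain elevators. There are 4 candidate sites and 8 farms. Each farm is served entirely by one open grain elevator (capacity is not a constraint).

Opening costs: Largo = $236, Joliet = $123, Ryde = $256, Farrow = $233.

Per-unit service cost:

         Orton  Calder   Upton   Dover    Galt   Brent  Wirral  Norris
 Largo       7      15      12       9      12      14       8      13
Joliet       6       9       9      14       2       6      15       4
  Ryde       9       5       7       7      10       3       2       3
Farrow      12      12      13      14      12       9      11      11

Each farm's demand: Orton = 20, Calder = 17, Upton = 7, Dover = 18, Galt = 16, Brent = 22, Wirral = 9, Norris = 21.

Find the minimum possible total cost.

For any fixed open set, each farm goes to its cheapest open site; total = fixed + service.
{Joliet, Ryde}: Orton→Joliet 6·20=120, Calder→Ryde 5·17=85, Upton→Ryde 7·7=49, Dover→Ryde 7·18=126, Galt→Joliet 2·16=32, Brent→Ryde 3·22=66, Wirral→Ryde 2·9=18, Norris→Ryde 3·21=63. Service 559; fixed 379; total 938.
{Ryde}: service 747 + fixed 256 = 1003
{Joliet}: service 971 + fixed 123 = 1094
{Largo, Joliet, Ryde, Farrow}: service 559 + fixed 848 = 1407
No other subset beats 938.

Minimum total cost: 938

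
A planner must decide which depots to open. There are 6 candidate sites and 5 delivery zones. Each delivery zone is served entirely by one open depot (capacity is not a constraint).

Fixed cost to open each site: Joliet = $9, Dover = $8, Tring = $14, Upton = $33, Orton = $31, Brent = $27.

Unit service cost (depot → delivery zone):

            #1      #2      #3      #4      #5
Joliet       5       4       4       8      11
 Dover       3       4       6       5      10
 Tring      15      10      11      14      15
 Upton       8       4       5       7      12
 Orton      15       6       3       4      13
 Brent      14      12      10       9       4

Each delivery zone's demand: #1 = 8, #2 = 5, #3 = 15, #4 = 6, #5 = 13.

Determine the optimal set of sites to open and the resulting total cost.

For any fixed open set, each delivery zone goes to its cheapest open site; total = fixed + service.
{Joliet, Dover, Brent}: #1→Dover 3·8=24, #2→Joliet 4·5=20, #3→Joliet 4·15=60, #4→Dover 5·6=30, #5→Brent 4·13=52. Service 186; fixed 44; total 230.
{Dover, Orton, Brent}: service 165 + fixed 66 = 231
{Joliet, Dover, Orton, Brent}: service 165 + fixed 75 = 240
{Joliet, Dover, Tring, Upton, Orton, Brent}: service 165 + fixed 122 = 287
No other subset beats 230.

Open Joliet, Dover and Brent; minimum total cost 230.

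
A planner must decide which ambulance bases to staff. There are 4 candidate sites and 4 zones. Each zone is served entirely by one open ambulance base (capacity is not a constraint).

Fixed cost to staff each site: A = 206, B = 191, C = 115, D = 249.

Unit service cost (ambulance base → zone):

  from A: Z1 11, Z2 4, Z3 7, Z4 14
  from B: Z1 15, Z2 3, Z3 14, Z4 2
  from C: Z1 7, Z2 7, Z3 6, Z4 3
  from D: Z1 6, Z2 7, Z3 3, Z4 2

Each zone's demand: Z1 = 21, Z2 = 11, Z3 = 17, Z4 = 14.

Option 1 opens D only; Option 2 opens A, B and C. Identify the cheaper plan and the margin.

Option 1: {D}: Z1→D 6·21=126, Z2→D 7·11=77, Z3→D 3·17=51, Z4→D 2·14=28. Service 282; fixed 249; total 531.
Option 2: {A, B, C}: Z1→C 7·21=147, Z2→B 3·11=33, Z3→C 6·17=102, Z4→B 2·14=28. Service 310; fixed 512; total 822.
Difference: |531 − 822| = 291.

Option 1 is cheaper by 291.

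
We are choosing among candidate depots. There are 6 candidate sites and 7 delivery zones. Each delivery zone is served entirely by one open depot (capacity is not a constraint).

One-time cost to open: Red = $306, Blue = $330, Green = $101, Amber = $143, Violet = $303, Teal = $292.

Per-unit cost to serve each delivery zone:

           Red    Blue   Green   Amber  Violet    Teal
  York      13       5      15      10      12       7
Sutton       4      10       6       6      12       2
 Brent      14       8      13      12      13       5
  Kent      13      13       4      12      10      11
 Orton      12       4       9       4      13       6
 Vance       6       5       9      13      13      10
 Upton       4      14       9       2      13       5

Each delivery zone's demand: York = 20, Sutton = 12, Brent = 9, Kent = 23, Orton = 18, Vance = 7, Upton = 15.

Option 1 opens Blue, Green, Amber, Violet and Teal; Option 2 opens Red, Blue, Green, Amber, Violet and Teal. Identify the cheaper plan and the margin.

Option 1 is cheaper by 306.

Option 1: {Blue, Green, Amber, Violet, Teal}: York→Blue 5·20=100, Sutton→Teal 2·12=24, Brent→Teal 5·9=45, Kent→Green 4·23=92, Orton→Blue 4·18=72, Vance→Blue 5·7=35, Upton→Amber 2·15=30. Service 398; fixed 1169; total 1567.
Option 2: {Red, Blue, Green, Amber, Violet, Teal}: York→Blue 5·20=100, Sutton→Teal 2·12=24, Brent→Teal 5·9=45, Kent→Green 4·23=92, Orton→Blue 4·18=72, Vance→Blue 5·7=35, Upton→Amber 2·15=30. Service 398; fixed 1475; total 1873.
Difference: |1567 − 1873| = 306.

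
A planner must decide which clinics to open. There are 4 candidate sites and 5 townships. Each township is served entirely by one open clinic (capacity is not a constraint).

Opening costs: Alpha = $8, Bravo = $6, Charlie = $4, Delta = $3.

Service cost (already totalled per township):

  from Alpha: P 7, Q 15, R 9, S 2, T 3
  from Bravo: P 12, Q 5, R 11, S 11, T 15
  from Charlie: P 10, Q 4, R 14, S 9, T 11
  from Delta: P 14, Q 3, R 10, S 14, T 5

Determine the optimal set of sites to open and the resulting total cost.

Open Alpha and Delta; minimum total cost 35.

For any fixed open set, each township goes to its cheapest open site; total = fixed + service.
{Alpha, Delta}: P→Alpha 7, Q→Delta 3, R→Alpha 9, S→Alpha 2, T→Alpha 3. Service 24; fixed 11; total 35.
{Alpha, Charlie}: service 25 + fixed 12 = 37
{Alpha, Charlie, Delta}: P→Alpha 7, Q→Delta 3, R→Alpha 9, S→Alpha 2, T→Alpha 3. Service 24; fixed 15; total 39.
{Alpha, Bravo, Charlie, Delta}: service 24 + fixed 21 = 45
No other subset beats 35.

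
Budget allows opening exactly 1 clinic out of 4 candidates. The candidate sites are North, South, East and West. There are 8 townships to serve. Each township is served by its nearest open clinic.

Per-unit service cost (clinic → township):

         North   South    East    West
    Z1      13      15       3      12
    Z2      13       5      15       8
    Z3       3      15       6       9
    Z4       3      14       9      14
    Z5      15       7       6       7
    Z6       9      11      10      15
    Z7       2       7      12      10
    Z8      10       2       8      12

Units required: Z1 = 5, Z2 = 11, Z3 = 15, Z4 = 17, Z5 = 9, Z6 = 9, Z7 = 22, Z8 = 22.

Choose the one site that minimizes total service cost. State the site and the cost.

With exactly 1 open, each township uses its cheapest among the chosen.
{North}: Z1→North 13·5=65, Z2→North 13·11=143, Z3→North 3·15=45, Z4→North 3·17=51, Z5→North 15·9=135, Z6→North 9·9=81, Z7→North 2·22=44, Z8→North 10·22=220. Service cost 784.
{South}: service cost 953
{East}: service cost 1007
Among all 4 size-1 choices, {North} is lowest.

Choose North only; total service cost 784.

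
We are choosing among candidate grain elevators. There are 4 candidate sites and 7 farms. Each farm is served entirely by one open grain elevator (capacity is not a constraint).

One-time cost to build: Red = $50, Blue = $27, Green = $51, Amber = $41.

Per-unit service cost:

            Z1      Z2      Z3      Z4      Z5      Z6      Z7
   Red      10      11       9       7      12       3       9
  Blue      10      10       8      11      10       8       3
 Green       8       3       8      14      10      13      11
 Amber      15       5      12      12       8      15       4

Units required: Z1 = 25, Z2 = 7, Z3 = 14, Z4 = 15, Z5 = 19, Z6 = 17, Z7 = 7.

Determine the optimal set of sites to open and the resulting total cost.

Open Red, Green and Amber; minimum total cost 811.

For any fixed open set, each farm goes to its cheapest open site; total = fixed + service.
{Red, Green, Amber}: Z1→Green 8·25=200, Z2→Green 3·7=21, Z3→Green 8·14=112, Z4→Red 7·15=105, Z5→Amber 8·19=152, Z6→Red 3·17=51, Z7→Amber 4·7=28. Service 669; fixed 142; total 811.
{Red, Blue, Green}: service 700 + fixed 128 = 828
{Red, Blue, Green, Amber}: Z1→Green 8·25=200, Z2→Green 3·7=21, Z3→Blue 8·14=112, Z4→Red 7·15=105, Z5→Amber 8·19=152, Z6→Red 3·17=51, Z7→Blue 3·7=21. Service 662; fixed 169; total 831.
{Blue}: service 944 + fixed 27 = 971
No other subset beats 811.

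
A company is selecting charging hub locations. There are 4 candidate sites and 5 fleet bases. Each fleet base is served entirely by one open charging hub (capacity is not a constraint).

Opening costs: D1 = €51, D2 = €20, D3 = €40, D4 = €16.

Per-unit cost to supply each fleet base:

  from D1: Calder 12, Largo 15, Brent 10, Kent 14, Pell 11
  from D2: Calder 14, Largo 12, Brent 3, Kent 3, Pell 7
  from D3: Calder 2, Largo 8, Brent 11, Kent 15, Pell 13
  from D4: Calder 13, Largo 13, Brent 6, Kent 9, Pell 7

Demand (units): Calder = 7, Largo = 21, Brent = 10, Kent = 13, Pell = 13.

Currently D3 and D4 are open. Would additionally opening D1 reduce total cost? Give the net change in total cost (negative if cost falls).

Current service cost with {D3, D4}: 450.
Adding D1: each fleet base re-picks its cheapest; new service cost 450, saving 0.
Extra fixed cost: 51. Net change = 51 − 0 = 51.
(Totals: 506 → 557.)

No — net change +51 (cost rises by 51).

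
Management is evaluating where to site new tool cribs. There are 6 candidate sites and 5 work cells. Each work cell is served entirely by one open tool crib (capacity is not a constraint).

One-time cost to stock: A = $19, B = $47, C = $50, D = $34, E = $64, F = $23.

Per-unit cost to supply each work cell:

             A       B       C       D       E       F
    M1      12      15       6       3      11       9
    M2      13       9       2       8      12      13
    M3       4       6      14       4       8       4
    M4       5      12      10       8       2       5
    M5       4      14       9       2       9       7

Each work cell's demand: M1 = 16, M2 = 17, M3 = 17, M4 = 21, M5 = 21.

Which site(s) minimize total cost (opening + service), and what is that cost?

For any fixed open set, each work cell goes to its cheapest open site; total = fixed + service.
{C, D, E}: M1→D 3·16=48, M2→C 2·17=34, M3→D 4·17=68, M4→E 2·21=42, M5→D 2·21=42. Service 234; fixed 148; total 382.
{A, C, D}: M1→D 3·16=48, M2→C 2·17=34, M3→A 4·17=68, M4→A 5·21=105, M5→D 2·21=42. Service 297; fixed 103; total 400.
{A, C, D, E}: service 234 + fixed 167 = 401
{A, B, C, D, E, F}: service 234 + fixed 237 = 471
No other subset beats 382.

Open C, D and E; minimum total cost 382.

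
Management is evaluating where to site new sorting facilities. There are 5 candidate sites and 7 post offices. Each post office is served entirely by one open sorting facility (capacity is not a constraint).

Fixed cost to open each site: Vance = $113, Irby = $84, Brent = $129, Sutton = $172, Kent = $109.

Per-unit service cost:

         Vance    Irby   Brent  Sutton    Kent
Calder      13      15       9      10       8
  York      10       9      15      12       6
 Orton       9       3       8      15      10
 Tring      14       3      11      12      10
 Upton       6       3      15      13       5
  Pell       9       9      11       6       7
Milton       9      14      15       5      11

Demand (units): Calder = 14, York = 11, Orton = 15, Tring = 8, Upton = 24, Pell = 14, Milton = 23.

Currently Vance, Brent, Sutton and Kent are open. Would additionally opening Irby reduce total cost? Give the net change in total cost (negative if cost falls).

Current service cost with {Vance, Brent, Sutton, Kent}: 697.
Adding Irby: each post office re-picks its cheapest; new service cost 518, saving 179.
Extra fixed cost: 84. Net change = 84 − 179 = -95.
(Totals: 1220 → 1125.)

Yes — net change −95 (cost falls by 95).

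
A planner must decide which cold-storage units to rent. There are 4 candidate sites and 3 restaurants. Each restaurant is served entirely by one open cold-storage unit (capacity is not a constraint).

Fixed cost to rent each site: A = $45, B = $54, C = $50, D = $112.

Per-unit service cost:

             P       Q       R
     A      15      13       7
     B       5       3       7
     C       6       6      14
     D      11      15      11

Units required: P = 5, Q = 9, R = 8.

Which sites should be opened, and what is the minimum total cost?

Open B only; minimum total cost 162.

For any fixed open set, each restaurant goes to its cheapest open site; total = fixed + service.
{B}: P→B 5·5=25, Q→B 3·9=27, R→B 7·8=56. Service 108; fixed 54; total 162.
{A, B}: service 108 + fixed 99 = 207
{B, C}: service 108 + fixed 104 = 212
{A, B, C, D}: P→B 5·5=25, Q→B 3·9=27, R→A 7·8=56. Service 108; fixed 261; total 369.
No other subset beats 162.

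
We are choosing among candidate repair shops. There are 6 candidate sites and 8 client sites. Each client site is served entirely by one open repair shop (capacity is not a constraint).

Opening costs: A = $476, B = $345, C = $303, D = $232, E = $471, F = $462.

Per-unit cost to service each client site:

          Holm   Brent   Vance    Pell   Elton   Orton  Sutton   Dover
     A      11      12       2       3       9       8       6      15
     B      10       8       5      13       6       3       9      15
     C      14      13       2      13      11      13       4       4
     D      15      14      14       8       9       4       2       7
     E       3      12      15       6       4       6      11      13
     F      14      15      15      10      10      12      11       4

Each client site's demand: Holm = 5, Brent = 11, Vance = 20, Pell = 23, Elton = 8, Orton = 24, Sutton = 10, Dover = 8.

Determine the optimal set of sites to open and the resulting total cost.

For any fixed open set, each client site goes to its cheapest open site; total = fixed + service.
{D}: Holm→D 15·5=75, Brent→D 14·11=154, Vance→D 14·20=280, Pell→D 8·23=184, Elton→D 9·8=72, Orton→D 4·24=96, Sutton→D 2·10=20, Dover→D 7·8=56. Service 937; fixed 232; total 1169.
{C, D}: Holm→C 14·5=70, Brent→C 13·11=143, Vance→C 2·20=40, Pell→D 8·23=184, Elton→D 9·8=72, Orton→D 4·24=96, Sutton→D 2·10=20, Dover→C 4·8=32. Service 657; fixed 535; total 1192.
{B, D}: service 618 + fixed 577 = 1195
{A, B, C, D, E, F}: Holm→E 3·5=15, Brent→B 8·11=88, Vance→A 2·20=40, Pell→A 3·23=69, Elton→E 4·8=32, Orton→B 3·24=72, Sutton→D 2·10=20, Dover→C 4·8=32. Service 368; fixed 2289; total 2657.
No other subset beats 1169.

Open D only; minimum total cost 1169.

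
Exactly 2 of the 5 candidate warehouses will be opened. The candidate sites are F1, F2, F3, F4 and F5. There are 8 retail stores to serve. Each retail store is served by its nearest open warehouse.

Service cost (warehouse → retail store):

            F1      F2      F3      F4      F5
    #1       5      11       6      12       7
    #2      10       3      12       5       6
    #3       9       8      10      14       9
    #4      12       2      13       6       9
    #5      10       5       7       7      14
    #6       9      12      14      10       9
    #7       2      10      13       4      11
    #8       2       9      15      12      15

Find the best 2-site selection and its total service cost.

With exactly 2 open, each retail store uses its cheapest among the chosen.
{F1, F2}: #1→F1 5, #2→F2 3, #3→F2 8, #4→F2 2, #5→F2 5, #6→F1 9, #7→F1 2, #8→F1 2. Service cost 36.
{F1, F4}: service cost 45
{F1, F5}: service cost 52
Among all 10 size-2 choices, {F1, F2} is lowest.

Choose F1 and F2; total service cost 36.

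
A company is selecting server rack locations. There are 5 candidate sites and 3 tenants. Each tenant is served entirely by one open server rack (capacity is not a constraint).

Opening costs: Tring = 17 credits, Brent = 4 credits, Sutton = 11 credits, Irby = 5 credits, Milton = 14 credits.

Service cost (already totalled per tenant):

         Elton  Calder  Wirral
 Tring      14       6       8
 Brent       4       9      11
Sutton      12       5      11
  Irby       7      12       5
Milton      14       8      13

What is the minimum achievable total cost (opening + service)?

For any fixed open set, each tenant goes to its cheapest open site; total = fixed + service.
{Brent, Irby}: Elton→Brent 4, Calder→Brent 9, Wirral→Irby 5. Service 18; fixed 9; total 27.
{Brent}: service 24 + fixed 4 = 28
{Irby}: service 24 + fixed 5 = 29
{Tring, Brent, Sutton, Irby, Milton}: service 14 + fixed 51 = 65
No other subset beats 27.

Minimum total cost: 27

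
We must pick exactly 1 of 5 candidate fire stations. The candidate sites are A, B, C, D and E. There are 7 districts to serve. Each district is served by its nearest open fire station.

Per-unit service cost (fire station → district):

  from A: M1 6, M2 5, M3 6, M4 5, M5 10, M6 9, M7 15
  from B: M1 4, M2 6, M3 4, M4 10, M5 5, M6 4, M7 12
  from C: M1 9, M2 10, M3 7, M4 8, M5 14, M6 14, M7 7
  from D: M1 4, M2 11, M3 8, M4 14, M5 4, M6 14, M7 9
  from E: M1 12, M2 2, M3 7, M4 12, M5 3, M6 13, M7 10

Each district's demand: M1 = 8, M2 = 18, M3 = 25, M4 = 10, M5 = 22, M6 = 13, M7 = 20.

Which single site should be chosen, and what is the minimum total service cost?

Choose B only; total service cost 742.

With exactly 1 open, each district uses its cheapest among the chosen.
{B}: M1→B 4·8=32, M2→B 6·18=108, M3→B 4·25=100, M4→B 10·10=100, M5→B 5·22=110, M6→B 4·13=52, M7→B 12·20=240. Service cost 742.
{E}: service cost 862
{A}: service cost 975
Among all 5 size-1 choices, {B} is lowest.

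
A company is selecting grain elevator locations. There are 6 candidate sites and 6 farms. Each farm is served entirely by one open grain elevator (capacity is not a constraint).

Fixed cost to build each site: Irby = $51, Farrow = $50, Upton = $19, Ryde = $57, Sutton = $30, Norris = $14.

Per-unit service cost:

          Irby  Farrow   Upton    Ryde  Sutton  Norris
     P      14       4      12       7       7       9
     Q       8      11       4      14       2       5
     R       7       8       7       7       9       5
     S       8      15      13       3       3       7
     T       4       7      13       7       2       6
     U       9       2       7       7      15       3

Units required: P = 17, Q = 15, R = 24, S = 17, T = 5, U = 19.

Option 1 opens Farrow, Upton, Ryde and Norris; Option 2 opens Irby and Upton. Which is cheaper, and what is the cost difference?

Option 1 is cheaper by 284.

Option 1: {Farrow, Upton, Ryde, Norris}: P→Farrow 4·17=68, Q→Upton 4·15=60, R→Norris 5·24=120, S→Ryde 3·17=51, T→Norris 6·5=30, U→Farrow 2·19=38. Service 367; fixed 140; total 507.
Option 2: {Irby, Upton}: P→Upton 12·17=204, Q→Upton 4·15=60, R→Irby 7·24=168, S→Irby 8·17=136, T→Irby 4·5=20, U→Upton 7·19=133. Service 721; fixed 70; total 791.
Difference: |507 − 791| = 284.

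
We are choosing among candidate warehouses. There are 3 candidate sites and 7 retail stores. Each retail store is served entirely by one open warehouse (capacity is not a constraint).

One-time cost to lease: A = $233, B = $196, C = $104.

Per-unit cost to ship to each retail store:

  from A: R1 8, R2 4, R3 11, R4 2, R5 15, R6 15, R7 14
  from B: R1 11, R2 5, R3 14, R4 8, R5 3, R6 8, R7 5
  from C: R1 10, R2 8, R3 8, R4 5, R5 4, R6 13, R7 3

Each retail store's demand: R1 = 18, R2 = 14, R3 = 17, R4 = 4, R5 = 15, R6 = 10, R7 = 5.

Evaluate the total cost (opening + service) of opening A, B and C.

Total cost: 1017

Each retail store is assigned to its cheapest site among the open ones.
{A, B, C}: R1→A 8·18=144, R2→A 4·14=56, R3→C 8·17=136, R4→A 2·4=8, R5→B 3·15=45, R6→B 8·10=80, R7→C 3·5=15. Service 484; fixed 533; total 1017.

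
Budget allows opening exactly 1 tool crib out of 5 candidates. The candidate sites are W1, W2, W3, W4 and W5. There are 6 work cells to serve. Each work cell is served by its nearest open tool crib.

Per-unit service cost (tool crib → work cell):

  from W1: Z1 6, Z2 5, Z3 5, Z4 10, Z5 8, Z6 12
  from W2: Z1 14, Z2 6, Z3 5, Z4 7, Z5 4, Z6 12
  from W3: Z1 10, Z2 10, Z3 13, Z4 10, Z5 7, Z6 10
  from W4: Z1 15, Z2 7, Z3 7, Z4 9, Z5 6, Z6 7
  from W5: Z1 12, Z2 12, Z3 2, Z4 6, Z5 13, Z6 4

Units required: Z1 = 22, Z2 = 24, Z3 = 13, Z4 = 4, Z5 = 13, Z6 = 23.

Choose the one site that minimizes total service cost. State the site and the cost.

Choose W1 only; total service cost 737.

With exactly 1 open, each work cell uses its cheapest among the chosen.
{W1}: Z1→W1 6·22=132, Z2→W1 5·24=120, Z3→W1 5·13=65, Z4→W1 10·4=40, Z5→W1 8·13=104, Z6→W1 12·23=276. Service cost 737.
{W5}: service cost 863
{W4}: service cost 864
Among all 5 size-1 choices, {W1} is lowest.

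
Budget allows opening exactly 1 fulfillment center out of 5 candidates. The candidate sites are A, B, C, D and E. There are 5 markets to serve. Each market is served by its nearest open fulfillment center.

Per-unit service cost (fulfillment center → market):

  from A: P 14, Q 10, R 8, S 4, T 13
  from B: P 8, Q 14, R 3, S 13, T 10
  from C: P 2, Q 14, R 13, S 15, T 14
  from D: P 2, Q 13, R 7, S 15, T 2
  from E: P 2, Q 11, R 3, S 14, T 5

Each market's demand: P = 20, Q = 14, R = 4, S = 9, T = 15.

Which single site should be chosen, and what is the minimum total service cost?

With exactly 1 open, each market uses its cheapest among the chosen.
{E}: P→E 2·20=40, Q→E 11·14=154, R→E 3·4=12, S→E 14·9=126, T→E 5·15=75. Service cost 407.
{D}: service cost 415
{C}: service cost 633
Among all 5 size-1 choices, {E} is lowest.

Choose E only; total service cost 407.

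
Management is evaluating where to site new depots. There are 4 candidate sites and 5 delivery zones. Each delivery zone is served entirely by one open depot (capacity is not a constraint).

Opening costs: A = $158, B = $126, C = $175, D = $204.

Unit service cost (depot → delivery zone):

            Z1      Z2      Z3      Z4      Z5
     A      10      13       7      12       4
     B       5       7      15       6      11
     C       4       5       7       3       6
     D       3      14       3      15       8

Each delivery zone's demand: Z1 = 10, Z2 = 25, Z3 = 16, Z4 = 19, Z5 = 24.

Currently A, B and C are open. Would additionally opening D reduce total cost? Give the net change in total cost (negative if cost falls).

No — net change +130 (cost rises by 130).

Current service cost with {A, B, C}: 430.
Adding D: each delivery zone re-picks its cheapest; new service cost 356, saving 74.
Extra fixed cost: 204. Net change = 204 − 74 = 130.
(Totals: 889 → 1019.)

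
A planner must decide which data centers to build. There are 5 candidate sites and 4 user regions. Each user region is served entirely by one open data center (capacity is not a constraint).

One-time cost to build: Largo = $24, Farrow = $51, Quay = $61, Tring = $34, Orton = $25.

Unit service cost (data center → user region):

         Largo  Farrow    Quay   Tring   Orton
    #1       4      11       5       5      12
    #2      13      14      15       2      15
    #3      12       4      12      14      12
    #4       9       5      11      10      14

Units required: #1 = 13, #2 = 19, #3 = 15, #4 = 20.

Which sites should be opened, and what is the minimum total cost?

For any fixed open set, each user region goes to its cheapest open site; total = fixed + service.
{Farrow, Tring}: #1→Tring 5·13=65, #2→Tring 2·19=38, #3→Farrow 4·15=60, #4→Farrow 5·20=100. Service 263; fixed 85; total 348.
{Largo, Farrow, Tring}: #1→Largo 4·13=52, #2→Tring 2·19=38, #3→Farrow 4·15=60, #4→Farrow 5·20=100. Service 250; fixed 109; total 359.
{Farrow, Tring, Orton}: service 263 + fixed 110 = 373
{Largo, Farrow, Quay, Tring, Orton}: #1→Largo 4·13=52, #2→Tring 2·19=38, #3→Farrow 4·15=60, #4→Farrow 5·20=100. Service 250; fixed 195; total 445.
No other subset beats 348.

Open Farrow and Tring; minimum total cost 348.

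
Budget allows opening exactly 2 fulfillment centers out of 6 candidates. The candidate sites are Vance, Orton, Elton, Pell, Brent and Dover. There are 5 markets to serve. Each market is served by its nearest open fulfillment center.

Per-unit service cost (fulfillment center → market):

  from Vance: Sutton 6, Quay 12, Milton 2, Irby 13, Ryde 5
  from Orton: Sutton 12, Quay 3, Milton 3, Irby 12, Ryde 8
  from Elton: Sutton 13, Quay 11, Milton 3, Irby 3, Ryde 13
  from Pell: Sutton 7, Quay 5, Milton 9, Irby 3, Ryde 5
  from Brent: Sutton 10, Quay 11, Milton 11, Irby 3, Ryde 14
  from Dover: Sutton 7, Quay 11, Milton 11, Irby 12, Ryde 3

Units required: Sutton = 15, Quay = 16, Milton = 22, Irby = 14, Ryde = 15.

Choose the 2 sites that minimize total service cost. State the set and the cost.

Choose Vance and Pell; total service cost 331.

With exactly 2 open, each market uses its cheapest among the chosen.
{Vance, Pell}: Sutton→Vance 6·15=90, Quay→Pell 5·16=80, Milton→Vance 2·22=44, Irby→Pell 3·14=42, Ryde→Vance 5·15=75. Service cost 331.
{Orton, Pell}: service cost 336
{Elton, Pell}: service cost 368
Among all 15 size-2 choices, {Vance, Pell} is lowest.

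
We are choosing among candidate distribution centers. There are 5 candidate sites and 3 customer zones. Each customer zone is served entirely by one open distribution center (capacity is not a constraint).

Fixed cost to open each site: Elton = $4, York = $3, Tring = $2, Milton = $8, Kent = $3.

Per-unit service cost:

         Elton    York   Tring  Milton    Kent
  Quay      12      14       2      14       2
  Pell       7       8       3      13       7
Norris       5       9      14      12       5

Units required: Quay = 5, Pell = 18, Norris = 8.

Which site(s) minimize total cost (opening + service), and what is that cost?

For any fixed open set, each customer zone goes to its cheapest open site; total = fixed + service.
{Tring, Kent}: Quay→Tring 2·5=10, Pell→Tring 3·18=54, Norris→Kent 5·8=40. Service 104; fixed 5; total 109.
{Elton, Tring}: Quay→Tring 2·5=10, Pell→Tring 3·18=54, Norris→Elton 5·8=40. Service 104; fixed 6; total 110.
{York, Tring, Kent}: Quay→Tring 2·5=10, Pell→Tring 3·18=54, Norris→Kent 5·8=40. Service 104; fixed 8; total 112.
{Elton, York, Tring, Milton, Kent}: Quay→Tring 2·5=10, Pell→Tring 3·18=54, Norris→Elton 5·8=40. Service 104; fixed 20; total 124.
No other subset beats 109.

Open Tring and Kent; minimum total cost 109.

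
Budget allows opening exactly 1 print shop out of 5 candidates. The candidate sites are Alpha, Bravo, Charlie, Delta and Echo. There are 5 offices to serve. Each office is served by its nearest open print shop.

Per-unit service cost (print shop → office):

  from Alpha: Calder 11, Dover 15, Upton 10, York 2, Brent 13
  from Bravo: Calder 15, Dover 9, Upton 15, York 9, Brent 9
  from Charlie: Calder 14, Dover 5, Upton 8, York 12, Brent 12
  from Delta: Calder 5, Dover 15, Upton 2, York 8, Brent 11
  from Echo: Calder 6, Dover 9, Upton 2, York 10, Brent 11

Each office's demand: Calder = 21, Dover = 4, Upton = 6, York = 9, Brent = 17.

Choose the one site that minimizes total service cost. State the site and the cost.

Choose Delta only; total service cost 436.

With exactly 1 open, each office uses its cheapest among the chosen.
{Delta}: Calder→Delta 5·21=105, Dover→Delta 15·4=60, Upton→Delta 2·6=12, York→Delta 8·9=72, Brent→Delta 11·17=187. Service cost 436.
{Echo}: service cost 451
{Alpha}: service cost 590
Among all 5 size-1 choices, {Delta} is lowest.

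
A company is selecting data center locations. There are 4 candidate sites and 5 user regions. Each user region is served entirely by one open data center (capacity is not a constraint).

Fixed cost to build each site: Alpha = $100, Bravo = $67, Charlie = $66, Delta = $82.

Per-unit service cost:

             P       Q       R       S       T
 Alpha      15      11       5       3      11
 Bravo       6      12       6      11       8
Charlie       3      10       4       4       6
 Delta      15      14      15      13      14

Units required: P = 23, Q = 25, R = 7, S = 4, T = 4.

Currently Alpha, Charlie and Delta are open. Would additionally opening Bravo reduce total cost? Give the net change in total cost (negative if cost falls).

No — net change +67 (cost rises by 67).

Current service cost with {Alpha, Charlie, Delta}: 383.
Adding Bravo: each user region re-picks its cheapest; new service cost 383, saving 0.
Extra fixed cost: 67. Net change = 67 − 0 = 67.
(Totals: 631 → 698.)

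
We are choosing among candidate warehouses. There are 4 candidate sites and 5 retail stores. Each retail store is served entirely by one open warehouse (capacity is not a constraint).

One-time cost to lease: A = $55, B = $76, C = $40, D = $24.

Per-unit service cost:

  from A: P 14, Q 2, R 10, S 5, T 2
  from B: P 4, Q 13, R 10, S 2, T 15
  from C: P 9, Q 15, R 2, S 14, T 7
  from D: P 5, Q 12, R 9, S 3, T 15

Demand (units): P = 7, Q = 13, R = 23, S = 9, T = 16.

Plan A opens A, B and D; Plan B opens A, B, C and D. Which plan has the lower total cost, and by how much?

Plan A: {A, B, D}: P→B 4·7=28, Q→A 2·13=26, R→D 9·23=207, S→B 2·9=18, T→A 2·16=32. Service 311; fixed 155; total 466.
Plan B: {A, B, C, D}: P→B 4·7=28, Q→A 2·13=26, R→C 2·23=46, S→B 2·9=18, T→A 2·16=32. Service 150; fixed 195; total 345.
Difference: |466 − 345| = 121.

Plan B is cheaper by 121.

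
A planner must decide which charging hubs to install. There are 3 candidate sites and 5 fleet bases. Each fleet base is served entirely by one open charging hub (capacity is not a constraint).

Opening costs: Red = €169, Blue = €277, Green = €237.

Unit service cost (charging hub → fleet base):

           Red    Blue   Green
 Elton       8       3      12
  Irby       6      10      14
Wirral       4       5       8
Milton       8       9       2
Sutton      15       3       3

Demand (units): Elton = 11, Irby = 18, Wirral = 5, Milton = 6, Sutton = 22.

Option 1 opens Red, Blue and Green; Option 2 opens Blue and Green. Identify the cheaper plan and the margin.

Option 1: {Red, Blue, Green}: Elton→Blue 3·11=33, Irby→Red 6·18=108, Wirral→Red 4·5=20, Milton→Green 2·6=12, Sutton→Blue 3·22=66. Service 239; fixed 683; total 922.
Option 2: {Blue, Green}: Elton→Blue 3·11=33, Irby→Blue 10·18=180, Wirral→Blue 5·5=25, Milton→Green 2·6=12, Sutton→Blue 3·22=66. Service 316; fixed 514; total 830.
Difference: |922 − 830| = 92.

Option 2 is cheaper by 92.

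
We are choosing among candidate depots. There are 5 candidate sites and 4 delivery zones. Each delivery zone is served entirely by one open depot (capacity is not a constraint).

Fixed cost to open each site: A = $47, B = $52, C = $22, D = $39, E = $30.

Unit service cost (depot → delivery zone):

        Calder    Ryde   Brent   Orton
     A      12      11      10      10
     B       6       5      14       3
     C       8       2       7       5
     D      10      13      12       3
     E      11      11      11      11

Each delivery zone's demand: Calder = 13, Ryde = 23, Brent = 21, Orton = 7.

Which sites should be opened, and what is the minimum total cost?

Open C only; minimum total cost 354.

For any fixed open set, each delivery zone goes to its cheapest open site; total = fixed + service.
{C}: Calder→C 8·13=104, Ryde→C 2·23=46, Brent→C 7·21=147, Orton→C 5·7=35. Service 332; fixed 22; total 354.
{B, C}: service 292 + fixed 74 = 366
{C, D}: Calder→C 8·13=104, Ryde→C 2·23=46, Brent→C 7·21=147, Orton→D 3·7=21. Service 318; fixed 61; total 379.
{A, B, C, D, E}: Calder→B 6·13=78, Ryde→C 2·23=46, Brent→C 7·21=147, Orton→B 3·7=21. Service 292; fixed 190; total 482.
No other subset beats 354.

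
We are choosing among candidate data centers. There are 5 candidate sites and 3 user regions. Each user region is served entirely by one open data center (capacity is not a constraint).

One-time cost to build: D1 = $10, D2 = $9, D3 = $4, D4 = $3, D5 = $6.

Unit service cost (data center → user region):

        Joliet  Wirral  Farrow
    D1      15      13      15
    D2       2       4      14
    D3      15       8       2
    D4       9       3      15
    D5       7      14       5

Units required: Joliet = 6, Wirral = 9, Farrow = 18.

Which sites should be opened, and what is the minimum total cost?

For any fixed open set, each user region goes to its cheapest open site; total = fixed + service.
{D2, D3, D4}: Joliet→D2 2·6=12, Wirral→D4 3·9=27, Farrow→D3 2·18=36. Service 75; fixed 16; total 91.
{D2, D3}: Joliet→D2 2·6=12, Wirral→D2 4·9=36, Farrow→D3 2·18=36. Service 84; fixed 13; total 97.
{D2, D3, D4, D5}: service 75 + fixed 22 = 97
{D1, D2, D3, D4, D5}: Joliet→D2 2·6=12, Wirral→D4 3·9=27, Farrow→D3 2·18=36. Service 75; fixed 32; total 107.
No other subset beats 91.

Open D2, D3 and D4; minimum total cost 91.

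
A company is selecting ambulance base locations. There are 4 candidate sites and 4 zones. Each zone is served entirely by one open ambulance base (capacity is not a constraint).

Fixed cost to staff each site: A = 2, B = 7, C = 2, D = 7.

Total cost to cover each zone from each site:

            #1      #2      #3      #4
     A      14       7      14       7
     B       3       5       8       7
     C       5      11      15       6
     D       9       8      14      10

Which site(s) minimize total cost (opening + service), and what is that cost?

For any fixed open set, each zone goes to its cheapest open site; total = fixed + service.
{B}: #1→B 3, #2→B 5, #3→B 8, #4→B 7. Service 23; fixed 7; total 30.
{B, C}: #1→B 3, #2→B 5, #3→B 8, #4→C 6. Service 22; fixed 9; total 31.
{A, B}: #1→B 3, #2→B 5, #3→B 8, #4→A 7. Service 23; fixed 9; total 32.
{A, B, C, D}: service 22 + fixed 18 = 40
No other subset beats 30.

Open B only; minimum total cost 30.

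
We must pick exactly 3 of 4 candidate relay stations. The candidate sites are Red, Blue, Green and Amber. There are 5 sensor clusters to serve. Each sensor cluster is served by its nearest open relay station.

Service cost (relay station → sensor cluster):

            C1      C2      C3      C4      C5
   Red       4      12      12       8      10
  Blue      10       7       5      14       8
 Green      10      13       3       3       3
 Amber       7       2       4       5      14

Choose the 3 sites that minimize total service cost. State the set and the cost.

Choose Red, Green and Amber; total service cost 15.

With exactly 3 open, each sensor cluster uses its cheapest among the chosen.
{Red, Green, Amber}: C1→Red 4, C2→Amber 2, C3→Green 3, C4→Green 3, C5→Green 3. Service cost 15.
{Blue, Green, Amber}: service cost 18
{Red, Blue, Green}: service cost 20
Among all 4 size-3 choices, {Red, Green, Amber} is lowest.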